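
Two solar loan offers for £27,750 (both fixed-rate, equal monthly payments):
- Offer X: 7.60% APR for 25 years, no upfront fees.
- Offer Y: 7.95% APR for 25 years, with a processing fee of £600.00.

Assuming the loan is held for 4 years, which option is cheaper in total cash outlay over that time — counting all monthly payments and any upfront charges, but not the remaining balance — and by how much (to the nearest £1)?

Offer X: monthly rate = 7.6%/12 = 0.0063333; payment = 27,750 × 0.0063333 / (1 − (1+0.0063333)^−300) = £206.88.
Offer Y: at 7.95% the monthly rate is 0.0066250, so the payment is 27,750 × 0.0066250 / (1 − 1.0066250^−300) = £213.26.
Over 48 months: Offer X costs 48 × £206.88 = £9,930.24; Offer Y costs 48 × £213.26 + £600.00 = £10,836.48.
Offer X is cheaper by £10,836.48 − £9,930.24 = £906.24.

Offer X by £906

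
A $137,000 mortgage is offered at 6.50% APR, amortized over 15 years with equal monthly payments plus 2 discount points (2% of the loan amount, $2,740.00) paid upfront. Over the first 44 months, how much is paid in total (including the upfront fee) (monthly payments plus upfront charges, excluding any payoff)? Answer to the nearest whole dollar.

$55,250

Monthly rate = 6.5%/12 = 0.0054167; payment = 137,000 × 0.0054167 / (1 − (1+0.0054167)^−180) = $1,193.42.
Total outlay = 44 × $1,193.42 + $2,740.00 = $55,250.48.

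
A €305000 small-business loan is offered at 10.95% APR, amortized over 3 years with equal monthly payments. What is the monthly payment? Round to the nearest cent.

€9,978.09

At 10.95% the monthly rate is 0.0091250, so the payment is 305,000 × 0.0091250 / (1 − 1.0091250^−36) = €9,978.09.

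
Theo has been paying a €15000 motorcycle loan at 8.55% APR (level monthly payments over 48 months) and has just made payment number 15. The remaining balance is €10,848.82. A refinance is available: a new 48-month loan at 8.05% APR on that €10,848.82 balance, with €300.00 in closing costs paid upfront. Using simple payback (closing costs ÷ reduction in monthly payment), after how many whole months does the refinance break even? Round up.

3 months

Current payment = 15,000 × 8.55%/12 / (1 − (1+0.0071250)^−48) = €370.08.
Refinanced payment = 10,848.82 × 0.0067083 / (1 − (1+0.0067083)^−48) = €265.11.
Monthly savings = €370.08 − €265.11 = €104.97.
Break-even = €300.00 / €104.97 = 2.86 → 3 months.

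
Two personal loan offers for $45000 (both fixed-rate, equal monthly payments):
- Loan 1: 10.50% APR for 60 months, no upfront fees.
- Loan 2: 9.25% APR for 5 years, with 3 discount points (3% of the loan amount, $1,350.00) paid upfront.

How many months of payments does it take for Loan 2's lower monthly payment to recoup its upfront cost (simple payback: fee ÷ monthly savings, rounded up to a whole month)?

Loan 1: monthly rate = 10.5%/12 = 0.0087500; payment = 45,000 × 0.0087500 / (1 − (1+0.0087500)^−60) = $967.23.
Loan 2: monthly rate = 9.25%/12 = 0.0077083; payment = 45,000 × 0.0077083 / (1 − (1+0.0077083)^−60) = $939.60.
Monthly savings = $967.23 − $939.60 = $27.63.
Break-even = $1,350.00 / $27.63 = 48.86 → 49 months.

49 months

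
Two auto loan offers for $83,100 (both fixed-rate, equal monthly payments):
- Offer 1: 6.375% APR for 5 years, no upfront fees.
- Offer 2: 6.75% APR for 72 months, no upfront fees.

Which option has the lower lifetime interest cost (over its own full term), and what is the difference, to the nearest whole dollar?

Offer 1 by $4,026

Offer 1: at 6.375% the monthly rate is 0.0053125, so the payment is 83,100 × 0.0053125 / (1 − 1.0053125^−60) = $1,621.09.
Total interest on Offer 1 = 60 × $1,621.09 − $83,100 = $14,165.40.
Offer 2: monthly rate = 6.75%/12 = 0.0056250; payment = 83,100 × 0.0056250 / (1 − (1+0.0056250)^−72) = $1,406.82.
Total interest on Offer 2 = 72 × $1,406.82 − $83,100 = $18,191.04.
Offer 1 is lower by $4,025.64.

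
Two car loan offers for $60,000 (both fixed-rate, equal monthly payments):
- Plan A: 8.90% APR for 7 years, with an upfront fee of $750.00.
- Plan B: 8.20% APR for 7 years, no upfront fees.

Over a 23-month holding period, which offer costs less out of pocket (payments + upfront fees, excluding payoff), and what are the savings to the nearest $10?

Plan A: at 8.90% the monthly rate is 0.0074167, so the payment is 60,000 × 0.0074167 / (1 − 1.0074167^−84) = $962.30.
Plan B: monthly rate = 8.2%/12 = 0.0068333; payment = 60,000 × 0.0068333 / (1 − (1+0.0068333)^−84) = $941.16.
Over 23 months: Plan A costs 23 × $962.30 + $750.00 = $22,882.90; Plan B costs 23 × $941.16 = $21,646.68.
Plan B is cheaper by $22,882.90 − $21,646.68 = $1,236.22.

Plan B by $1,240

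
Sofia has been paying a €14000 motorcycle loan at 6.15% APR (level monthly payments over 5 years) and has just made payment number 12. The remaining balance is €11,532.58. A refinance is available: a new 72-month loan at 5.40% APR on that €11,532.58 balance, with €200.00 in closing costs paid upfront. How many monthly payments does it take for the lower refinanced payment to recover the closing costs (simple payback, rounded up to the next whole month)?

3 months

Current payment = 14,000 × 6.15%/12 / (1 − (1+0.0051250)^−60) = €271.64.
Refinanced payment = 11,532.58 × 0.0045000 / (1 − (1+0.0045000)^−72) = €187.88.
Monthly savings = €271.64 − €187.88 = €83.76.
Break-even = €200.00 / €83.76 = 2.39 → 3 months.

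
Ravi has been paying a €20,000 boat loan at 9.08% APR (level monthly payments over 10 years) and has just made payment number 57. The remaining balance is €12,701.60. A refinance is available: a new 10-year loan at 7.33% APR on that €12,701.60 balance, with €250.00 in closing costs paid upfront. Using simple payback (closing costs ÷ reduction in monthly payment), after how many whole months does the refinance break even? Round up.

Current payment = 20,000 × 9.08%/12 / (1 − (1+0.0075667)^−120) = €254.22.
Refinanced payment = 12,701.60 × 0.0061083 / (1 − (1+0.0061083)^−120) = €149.65.
Monthly savings = €254.22 − €149.65 = €104.57.
Break-even = €250.00 / €104.57 = 2.39 → 3 months.

3 months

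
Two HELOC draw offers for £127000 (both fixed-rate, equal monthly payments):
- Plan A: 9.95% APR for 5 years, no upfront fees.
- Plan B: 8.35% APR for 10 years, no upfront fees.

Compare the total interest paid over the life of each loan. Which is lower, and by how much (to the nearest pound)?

Plan A by £26,019

Plan A: monthly rate = 9.95%/12 = 0.0082917; payment = 127,000 × 0.0082917 / (1 − (1+0.0082917)^−60) = £2,695.25.
Total interest on Plan A = 60 × £2,695.25 − £127,000 = £34,715.00.
Plan B: monthly rate = 8.35%/12 = 0.0069583; payment = 127,000 × 0.0069583 / (1 − (1+0.0069583)^−120) = £1,564.45.
Total interest on Plan B = 120 × £1,564.45 − £127,000 = £60,734.00.
Plan A is lower by £26,019.00.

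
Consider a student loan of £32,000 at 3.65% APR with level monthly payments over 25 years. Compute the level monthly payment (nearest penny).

£162.79

At 3.65% the monthly rate is 0.0030417, so the payment is 32,000 × 0.0030417 / (1 − 1.0030417^−300) = £162.79.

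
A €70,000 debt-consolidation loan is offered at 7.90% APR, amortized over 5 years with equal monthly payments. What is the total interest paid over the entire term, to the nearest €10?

€14,960

At 7.90% the monthly rate is 0.0065833, so the payment is 70,000 × 0.0065833 / (1 − 1.0065833^−60) = €1,416.00.
Total paid = 60 × €1,416.00 = €84,960.00; interest = €84,960.00 − €70,000 = €14,960.00.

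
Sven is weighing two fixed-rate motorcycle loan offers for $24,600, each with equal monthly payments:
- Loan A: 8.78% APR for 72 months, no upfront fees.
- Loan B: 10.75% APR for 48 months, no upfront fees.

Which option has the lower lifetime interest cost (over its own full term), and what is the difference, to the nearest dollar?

Loan B by $1,359

Loan A: monthly rate = 8.78%/12 = 0.0073167; payment = 24,600 × 0.0073167 / (1 − (1+0.0073167)^−72) = $440.75.
Total interest on Loan A = 72 × $440.75 − $24,600 = $7,134.00.
Loan B: monthly rate = 10.75%/12 = 0.0089583; payment = 24,600 × 0.0089583 / (1 − (1+0.0089583)^−48) = $632.82.
Total interest on Loan B = 48 × $632.82 − $24,600 = $5,775.36.
Loan B is lower by $1,358.64.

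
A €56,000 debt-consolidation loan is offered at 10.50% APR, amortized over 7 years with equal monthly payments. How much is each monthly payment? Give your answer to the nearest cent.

€944.20

At 10.50% the monthly rate is 0.0087500, so the payment is 56,000 × 0.0087500 / (1 − 1.0087500^−84) = €944.20.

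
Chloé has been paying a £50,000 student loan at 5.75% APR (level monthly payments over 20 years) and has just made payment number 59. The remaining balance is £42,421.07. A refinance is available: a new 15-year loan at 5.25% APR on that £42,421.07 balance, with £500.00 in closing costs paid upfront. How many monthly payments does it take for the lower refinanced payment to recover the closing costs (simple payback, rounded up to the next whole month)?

50 months

Current payment = 50,000 × 5.75%/12 / (1 − (1+0.0047917)^−240) = £351.04.
Refinanced payment = 42,421.07 × 0.0043750 / (1 − (1+0.0043750)^−180) = £341.01.
Monthly savings = £351.04 − £341.01 = £10.03.
Break-even = £500.00 / £10.03 = 49.85 → 50 months.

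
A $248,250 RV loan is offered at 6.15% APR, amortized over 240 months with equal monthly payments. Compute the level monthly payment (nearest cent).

$1,800.09

At 6.15% the monthly rate is 0.0051250, so the payment is 248,250 × 0.0051250 / (1 − 1.0051250^−240) = $1,800.09.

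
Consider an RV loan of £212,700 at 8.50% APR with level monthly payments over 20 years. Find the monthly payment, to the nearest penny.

£1,845.86

At 8.50% the monthly rate is 0.0070833, so the payment is 212,700 × 0.0070833 / (1 − 1.0070833^−240) = £1,845.86.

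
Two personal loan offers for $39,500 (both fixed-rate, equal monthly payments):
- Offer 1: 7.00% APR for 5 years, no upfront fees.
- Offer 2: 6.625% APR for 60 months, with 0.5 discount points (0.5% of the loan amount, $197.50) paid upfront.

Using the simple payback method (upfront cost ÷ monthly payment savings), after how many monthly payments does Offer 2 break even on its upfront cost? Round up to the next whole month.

Offer 1: monthly rate = 7%/12 = 0.0058333; payment = 39,500 × 0.0058333 / (1 − (1+0.0058333)^−60) = $782.15.
Offer 2: at 6.625% the monthly rate is 0.0055208, so the payment is 39,500 × 0.0055208 / (1 − 1.0055208^−60) = $775.18.
Monthly savings = $782.15 − $775.18 = $6.97.
Break-even = $197.50 / $6.97 = 28.34 → 29 months.

29 months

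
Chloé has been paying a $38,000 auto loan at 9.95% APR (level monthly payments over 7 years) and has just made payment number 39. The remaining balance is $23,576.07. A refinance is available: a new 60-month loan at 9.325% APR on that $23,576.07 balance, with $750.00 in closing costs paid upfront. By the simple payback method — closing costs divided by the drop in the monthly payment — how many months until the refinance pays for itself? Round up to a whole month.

6 months

Current payment = 38,000 × 9.95%/12 / (1 − (1+0.0082917)^−84) = $629.86.
Refinanced payment = 23,576.07 × 0.0077708 / (1 − (1+0.0077708)^−60) = $493.13.
Monthly savings = $629.86 − $493.13 = $136.73.
Break-even = $750.00 / $136.73 = 5.49 → 6 months.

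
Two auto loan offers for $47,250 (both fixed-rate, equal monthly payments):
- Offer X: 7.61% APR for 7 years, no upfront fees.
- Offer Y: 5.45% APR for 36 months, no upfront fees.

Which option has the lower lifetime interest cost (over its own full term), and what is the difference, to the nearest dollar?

Offer Y by $9,768

Offer X: monthly rate = 7.61%/12 = 0.0063417; payment = 47,250 × 0.0063417 / (1 − (1+0.0063417)^−84) = $727.30.
Total interest on Offer X = 84 × $727.30 − $47,250 = $13,843.20.
Offer Y: at 5.45% the monthly rate is 0.0045417, so the payment is 47,250 × 0.0045417 / (1 − 1.0045417^−36) = $1,425.69.
Total interest on Offer Y = 36 × $1,425.69 − $47,250 = $4,074.84.
Offer Y is lower by $9,768.36.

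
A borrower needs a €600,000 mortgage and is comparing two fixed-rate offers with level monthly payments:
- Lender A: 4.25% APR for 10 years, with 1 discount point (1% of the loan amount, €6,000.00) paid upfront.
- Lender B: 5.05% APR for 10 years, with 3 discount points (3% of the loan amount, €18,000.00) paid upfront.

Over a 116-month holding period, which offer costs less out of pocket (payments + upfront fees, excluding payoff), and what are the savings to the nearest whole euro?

Lender A by €38,953

Lender A: monthly rate = 4.25%/12 = 0.0035417; payment = 600,000 × 0.0035417 / (1 − (1+0.0035417)^−120) = €6,146.25.
Lender B: monthly rate = 5.05%/12 = 0.0042083; payment = 600,000 × 0.0042083 / (1 − (1+0.0042083)^−120) = €6,378.60.
Over 116 months: Lender A costs 116 × €6,146.25 + €6,000.00 = €718,965.00; Lender B costs 116 × €6,378.60 + €18,000.00 = €757,917.60.
Lender A is cheaper by €757,917.60 − €718,965.00 = €38,952.60.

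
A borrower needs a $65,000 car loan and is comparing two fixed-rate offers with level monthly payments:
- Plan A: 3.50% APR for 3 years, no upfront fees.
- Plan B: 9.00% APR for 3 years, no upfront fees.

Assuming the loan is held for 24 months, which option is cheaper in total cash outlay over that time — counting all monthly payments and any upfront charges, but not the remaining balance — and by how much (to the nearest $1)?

Plan A by $3,896

Plan A: monthly rate = 3.5%/12 = 0.0029167; payment = 65,000 × 0.0029167 / (1 − (1+0.0029167)^−36) = $1,904.64.
Plan B: at 9.00% the monthly rate is 0.0075000, so the payment is 65,000 × 0.0075000 / (1 − 1.0075000^−36) = $2,066.98.
Over 24 months: Plan A costs 24 × $1,904.64 = $45,711.36; Plan B costs 24 × $2,066.98 = $49,607.52.
Plan A is cheaper by $49,607.52 − $45,711.36 = $3,896.16.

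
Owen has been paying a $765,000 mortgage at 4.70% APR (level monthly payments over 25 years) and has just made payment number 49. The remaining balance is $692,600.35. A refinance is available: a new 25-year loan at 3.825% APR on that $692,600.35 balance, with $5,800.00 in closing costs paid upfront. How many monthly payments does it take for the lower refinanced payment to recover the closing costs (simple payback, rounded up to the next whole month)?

8 months

Current payment = 765,000 × 4.7%/12 / (1 − (1+0.0039167)^−300) = $4,339.43.
Refinanced payment = 692,600.35 × 0.0031875 / (1 − (1+0.0031875)^−300) = $3,589.21.
Monthly savings = $4,339.43 − $3,589.21 = $750.22.
Break-even = $5,800.00 / $750.22 = 7.73 → 8 months.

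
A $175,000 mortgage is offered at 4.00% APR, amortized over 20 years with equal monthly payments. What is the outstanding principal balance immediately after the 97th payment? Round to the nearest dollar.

$120,466

With monthly rate i = 4%/12 = 0.0033333, the balance after k of n payments is P · [(1+i)^n − (1+i)^k] / [(1+i)^n − 1].
(1+0.0033333)^240 = 2.22258209 and (1+0.0033333)^97 = 1.38098310, so the balance is 175,000 × (2.22258209 − 1.38098310) / (2.22258209 − 1) = $120,466.20.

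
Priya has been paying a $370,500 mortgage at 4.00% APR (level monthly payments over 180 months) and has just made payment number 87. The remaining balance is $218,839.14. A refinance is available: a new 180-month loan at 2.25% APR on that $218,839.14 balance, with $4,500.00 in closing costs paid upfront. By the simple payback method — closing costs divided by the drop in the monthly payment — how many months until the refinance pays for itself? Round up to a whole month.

Current payment = 370,500 × 4%/12 / (1 − (1+0.0033333)^−180) = $2,740.54.
Refinanced payment = 218,839.14 × 0.0018750 / (1 − (1+0.0018750)^−180) = $1,433.58.
Monthly savings = $2,740.54 − $1,433.58 = $1,306.96.
Break-even = $4,500.00 / $1,306.96 = 3.44 → 4 months.

4 months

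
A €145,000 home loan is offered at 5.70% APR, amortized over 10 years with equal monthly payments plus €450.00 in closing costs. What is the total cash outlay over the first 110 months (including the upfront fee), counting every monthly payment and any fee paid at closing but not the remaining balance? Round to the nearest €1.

€175,134

Monthly rate = 5.7%/12 = 0.0047500; payment = 145,000 × 0.0047500 / (1 − (1+0.0047500)^−120) = €1,588.04.
Total outlay = 110 × €1,588.04 + €450.00 = €175,134.40.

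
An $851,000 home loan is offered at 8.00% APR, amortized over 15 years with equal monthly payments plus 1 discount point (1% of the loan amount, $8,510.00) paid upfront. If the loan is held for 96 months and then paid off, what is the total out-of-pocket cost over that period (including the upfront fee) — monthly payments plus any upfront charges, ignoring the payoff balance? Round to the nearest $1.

$789,240

Monthly rate = 8%/12 = 0.0066667; payment = 851,000 × 0.0066667 / (1 − (1+0.0066667)^−180) = $8,132.60.
Total outlay = 96 × $8,132.60 + $8,510.00 = $789,239.60.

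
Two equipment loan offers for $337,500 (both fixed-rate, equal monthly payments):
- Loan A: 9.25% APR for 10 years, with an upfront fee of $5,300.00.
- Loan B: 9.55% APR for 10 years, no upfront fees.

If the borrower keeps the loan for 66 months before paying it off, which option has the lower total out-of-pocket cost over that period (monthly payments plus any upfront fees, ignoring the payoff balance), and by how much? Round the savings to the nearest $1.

Loan A: at 9.25% the monthly rate is 0.0077083, so the payment is 337,500 × 0.0077083 / (1 − 1.0077083^−120) = $4,321.10.
Loan B: at 9.55% the monthly rate is 0.0079583, so the payment is 337,500 × 0.0079583 / (1 − 1.0079583^−120) = $4,376.41.
Over 66 months: Loan A costs 66 × $4,321.10 + $5,300.00 = $290,492.60; Loan B costs 66 × $4,376.41 = $288,843.06.
Loan B is cheaper by $290,492.60 − $288,843.06 = $1,649.54.

Loan B by $1,650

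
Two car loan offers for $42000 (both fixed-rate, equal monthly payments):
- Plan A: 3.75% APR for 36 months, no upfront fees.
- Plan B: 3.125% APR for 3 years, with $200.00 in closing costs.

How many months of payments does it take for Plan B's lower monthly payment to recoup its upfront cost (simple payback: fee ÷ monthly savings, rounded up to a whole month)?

Plan A: at 3.75% the monthly rate is 0.0031250, so the payment is 42,000 × 0.0031250 / (1 − 1.0031250^−36) = $1,235.34.
Plan B: at 3.125% the monthly rate is 0.0026042, so the payment is 42,000 × 0.0026042 / (1 − 1.0026042^−36) = $1,223.73.
Monthly savings = $1,235.34 − $1,223.73 = $11.61.
Break-even = $200.00 / $11.61 = 17.23 → 18 months.

18 months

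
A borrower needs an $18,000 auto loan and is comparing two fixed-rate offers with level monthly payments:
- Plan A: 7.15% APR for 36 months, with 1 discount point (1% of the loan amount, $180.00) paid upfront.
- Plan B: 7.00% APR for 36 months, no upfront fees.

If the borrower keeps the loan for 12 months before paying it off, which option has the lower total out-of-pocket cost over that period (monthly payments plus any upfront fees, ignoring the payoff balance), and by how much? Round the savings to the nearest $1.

Plan B by $195

Plan A: at 7.15% the monthly rate is 0.0059583, so the payment is 18,000 × 0.0059583 / (1 − 1.0059583^−36) = $557.02.
Plan B: at 7.00% the monthly rate is 0.0058333, so the payment is 18,000 × 0.0058333 / (1 − 1.0058333^−36) = $555.79.
Over 12 months: Plan A costs 12 × $557.02 + $180.00 = $6,864.24; Plan B costs 12 × $555.79 = $6,669.48.
Plan B is cheaper by $6,864.24 − $6,669.48 = $194.76.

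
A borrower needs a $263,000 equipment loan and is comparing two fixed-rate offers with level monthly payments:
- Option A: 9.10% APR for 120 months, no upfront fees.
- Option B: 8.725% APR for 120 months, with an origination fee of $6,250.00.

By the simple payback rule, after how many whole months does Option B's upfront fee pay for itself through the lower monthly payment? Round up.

118 months

Option A: at 9.10% the monthly rate is 0.0075833, so the payment is 263,000 × 0.0075833 / (1 − 1.0075833^−120) = $3,345.82.
Option B: monthly rate = 8.725%/12 = 0.0072708; payment = 263,000 × 0.0072708 / (1 − (1+0.0072708)^−120) = $3,292.56.
Monthly savings = $3,345.82 − $3,292.56 = $53.26.
Break-even = $6,250.00 / $53.26 = 117.35 → 118 months.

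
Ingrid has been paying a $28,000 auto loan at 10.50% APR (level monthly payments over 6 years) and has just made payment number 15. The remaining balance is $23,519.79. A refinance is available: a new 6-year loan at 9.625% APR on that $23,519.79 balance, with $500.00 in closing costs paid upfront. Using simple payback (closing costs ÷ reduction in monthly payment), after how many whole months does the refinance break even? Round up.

Current payment = 28,000 × 10.5%/12 / (1 − (1+0.0087500)^−72) = $525.81.
Refinanced payment = 23,519.79 × 0.0080208 / (1 − (1+0.0080208)^−72) = $431.29.
Monthly savings = $525.81 − $431.29 = $94.52.
Break-even = $500.00 / $94.52 = 5.29 → 6 months.

6 months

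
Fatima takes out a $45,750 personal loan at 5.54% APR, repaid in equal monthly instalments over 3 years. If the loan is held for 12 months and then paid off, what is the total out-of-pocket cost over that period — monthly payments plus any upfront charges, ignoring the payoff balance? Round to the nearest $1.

At 5.54% the monthly rate is 0.0046167, so the payment is 45,750 × 0.0046167 / (1 − 1.0046167^−36) = $1,382.29.
Total outlay = 12 × $1,382.29 = $16,587.48.

$16,587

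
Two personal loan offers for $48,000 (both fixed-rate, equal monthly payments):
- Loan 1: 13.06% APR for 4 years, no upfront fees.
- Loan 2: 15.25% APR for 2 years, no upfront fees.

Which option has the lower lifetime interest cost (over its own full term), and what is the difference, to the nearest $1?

Loan 2 by $5,886

Loan 1: at 13.06% the monthly rate is 0.0108833, so the payment is 48,000 × 0.0108833 / (1 − 1.0108833^−48) = $1,289.15.
Total interest on Loan 1 = 48 × $1,289.15 − $48,000 = $13,879.20.
Loan 2: at 15.25% the monthly rate is 0.0127083, so the payment is 48,000 × 0.0127083 / (1 − 1.0127083^−24) = $2,333.06.
Total interest on Loan 2 = 24 × $2,333.06 − $48,000 = $7,993.44.
Loan 2 is lower by $5,885.76.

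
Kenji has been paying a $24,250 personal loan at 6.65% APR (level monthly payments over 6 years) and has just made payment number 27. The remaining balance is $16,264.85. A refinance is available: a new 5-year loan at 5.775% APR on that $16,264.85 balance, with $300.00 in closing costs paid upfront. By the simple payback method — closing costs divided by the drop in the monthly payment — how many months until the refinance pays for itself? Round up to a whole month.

4 months

Current payment = 24,250 × 6.65%/12 / (1 − (1+0.0055417)^−72) = $409.37.
Refinanced payment = 16,264.85 × 0.0048125 / (1 − (1+0.0048125)^−60) = $312.75.
Monthly savings = $409.37 − $312.75 = $96.62.
Break-even = $300.00 / $96.62 = 3.10 → 4 months.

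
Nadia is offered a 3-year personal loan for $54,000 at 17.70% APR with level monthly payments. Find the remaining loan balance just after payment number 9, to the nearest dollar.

With monthly rate i = 17.7%/12 = 0.0147500, the balance after k of n payments is P · [(1+i)^n − (1+i)^k] / [(1+i)^n − 1].
(1+0.0147500)^36 = 1.69404975 and (1+0.0147500)^9 = 1.14085786, so the balance is 54,000 × (1.69404975 − 1.14085786) / (1.69404975 − 1) = $43,040.66.

$43,041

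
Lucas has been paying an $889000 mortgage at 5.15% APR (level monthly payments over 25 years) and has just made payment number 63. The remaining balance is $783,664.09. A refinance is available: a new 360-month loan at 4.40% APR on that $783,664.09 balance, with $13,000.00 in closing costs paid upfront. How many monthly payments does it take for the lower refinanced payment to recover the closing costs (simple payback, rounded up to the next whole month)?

Current payment = 889,000 × 5.15%/12 / (1 − (1+0.0042917)^−300) = $5,274.99.
Refinanced payment = 783,664.09 × 0.0036667 / (1 − (1+0.0036667)^−360) = $3,924.28.
Monthly savings = $5,274.99 − $3,924.28 = $1,350.71.
Break-even = $13,000.00 / $1,350.71 = 9.62 → 10 months.

10 months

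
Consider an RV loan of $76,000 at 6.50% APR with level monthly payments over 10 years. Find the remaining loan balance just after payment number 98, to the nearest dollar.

With monthly rate i = 6.5%/12 = 0.0054167, the balance after k of n payments is P · [(1+i)^n − (1+i)^k] / [(1+i)^n − 1].
(1+0.0054167)^120 = 1.91218375 and (1+0.0054167)^98 = 1.69791466, so the balance is 76,000 × (1.91218375 − 1.69791466) / (1.91218375 − 1) = $17,852.16.

$17,852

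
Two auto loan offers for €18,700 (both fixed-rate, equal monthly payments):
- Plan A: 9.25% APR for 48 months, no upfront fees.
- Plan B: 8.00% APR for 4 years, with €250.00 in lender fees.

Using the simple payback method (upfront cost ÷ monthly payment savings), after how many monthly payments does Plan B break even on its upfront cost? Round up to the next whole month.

Plan A: monthly rate = 9.25%/12 = 0.0077083; payment = 18,700 × 0.0077083 / (1 − (1+0.0077083)^−48) = €467.57.
Plan B: at 8.00% the monthly rate is 0.0066667, so the payment is 18,700 × 0.0066667 / (1 − 1.0066667^−48) = €456.52.
Monthly savings = €467.57 − €456.52 = €11.05.
Break-even = €250.00 / €11.05 = 22.62 → 23 months.

23 months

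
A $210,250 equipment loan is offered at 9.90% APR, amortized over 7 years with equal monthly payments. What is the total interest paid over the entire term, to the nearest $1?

$82,032

Monthly rate = 9.9%/12 = 0.0082500; payment = 210,250 × 0.0082500 / (1 − (1+0.0082500)^−84) = $3,479.55.
Total paid = 84 × $3,479.55 = $292,282.20; interest = $292,282.20 − $210,250 = $82,032.20.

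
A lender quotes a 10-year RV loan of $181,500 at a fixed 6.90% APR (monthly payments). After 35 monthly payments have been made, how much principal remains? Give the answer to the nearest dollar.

$140,750

With monthly rate i = 6.9%/12 = 0.0057500, the balance after k of n payments is P · [(1+i)^n − (1+i)^k] / [(1+i)^n − 1].
(1+0.0057500)^120 = 1.98977949 and (1+0.0057500)^35 = 1.22222579, so the balance is 181,500 × (1.98977949 − 1.22222579) / (1.98977949 − 1) = $140,749.53.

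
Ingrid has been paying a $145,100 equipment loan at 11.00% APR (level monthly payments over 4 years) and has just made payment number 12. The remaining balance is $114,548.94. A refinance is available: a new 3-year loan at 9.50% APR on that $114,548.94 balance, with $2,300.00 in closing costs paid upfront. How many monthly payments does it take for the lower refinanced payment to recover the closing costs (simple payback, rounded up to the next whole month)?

29 months

Current payment = 145,100 × 11%/12 / (1 − (1+0.0091667)^−48) = $3,750.19.
Refinanced payment = 114,548.94 × 0.0079167 / (1 − (1+0.0079167)^−36) = $3,669.34.
Monthly savings = $3,750.19 − $3,669.34 = $80.85.
Break-even = $2,300.00 / $80.85 = 28.45 → 29 months.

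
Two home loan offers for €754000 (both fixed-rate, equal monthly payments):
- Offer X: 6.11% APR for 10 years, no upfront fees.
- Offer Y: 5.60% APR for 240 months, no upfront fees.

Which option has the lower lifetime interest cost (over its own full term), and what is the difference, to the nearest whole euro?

Offer X by €245,525

Offer X: at 6.11% the monthly rate is 0.0050917, so the payment is 754,000 × 0.0050917 / (1 − 1.0050917^−120) = €8,412.66.
Total interest on Offer X = 120 × €8,412.66 − €754,000 = €255,519.20.
Offer Y: monthly rate = 5.6%/12 = 0.0046667; payment = 754,000 × 0.0046667 / (1 − (1+0.0046667)^−240) = €5,229.35.
Total interest on Offer Y = 240 × €5,229.35 − €754,000 = €501,044.00.
Offer X is lower by €245,524.80.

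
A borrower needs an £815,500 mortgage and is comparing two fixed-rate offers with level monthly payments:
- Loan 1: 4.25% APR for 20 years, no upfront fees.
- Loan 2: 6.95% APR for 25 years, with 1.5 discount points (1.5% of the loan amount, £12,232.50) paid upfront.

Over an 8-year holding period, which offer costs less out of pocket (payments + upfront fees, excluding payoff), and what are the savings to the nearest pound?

Loan 1: monthly rate = 4.25%/12 = 0.0035417; payment = 815,500 × 0.0035417 / (1 − (1+0.0035417)^−240) = £5,049.86.
Loan 2: monthly rate = 6.95%/12 = 0.0057917; payment = 815,500 × 0.0057917 / (1 − (1+0.0057917)^−300) = £5,737.80.
Over 96 months: Loan 1 costs 96 × £5,049.86 = £484,786.56; Loan 2 costs 96 × £5,737.80 + £12,232.50 = £563,061.30.
Loan 1 is cheaper by £563,061.30 − £484,786.56 = £78,274.74.

Loan 1 by £78,275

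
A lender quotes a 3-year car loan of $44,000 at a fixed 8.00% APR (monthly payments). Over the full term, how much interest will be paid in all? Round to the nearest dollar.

$5,637

At 8.00% the monthly rate is 0.0066667, so the payment is 44,000 × 0.0066667 / (1 − 1.0066667^−36) = $1,378.80.
Total paid = 36 × $1,378.80 = $49,636.80; interest = $49,636.80 − $44,000 = $5,636.80.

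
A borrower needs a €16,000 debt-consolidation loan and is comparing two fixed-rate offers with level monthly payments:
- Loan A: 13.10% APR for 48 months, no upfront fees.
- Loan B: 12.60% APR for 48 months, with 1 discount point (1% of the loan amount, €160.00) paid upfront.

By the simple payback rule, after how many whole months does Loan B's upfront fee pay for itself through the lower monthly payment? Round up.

Loan A: at 13.10% the monthly rate is 0.0109167, so the payment is 16,000 × 0.0109167 / (1 − 1.0109167^−48) = €430.03.
Loan B: monthly rate = 12.6%/12 = 0.0105000; payment = 16,000 × 0.0105000 / (1 − (1+0.0105000)^−48) = €426.07.
Monthly savings = €430.03 − €426.07 = €3.96.
Break-even = €160.00 / €3.96 = 40.40 → 41 months.

41 months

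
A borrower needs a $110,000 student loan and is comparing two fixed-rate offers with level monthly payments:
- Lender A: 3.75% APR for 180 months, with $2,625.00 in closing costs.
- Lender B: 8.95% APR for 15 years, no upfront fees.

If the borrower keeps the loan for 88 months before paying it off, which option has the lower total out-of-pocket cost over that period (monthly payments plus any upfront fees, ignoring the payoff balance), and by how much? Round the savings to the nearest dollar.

Lender A: at 3.75% the monthly rate is 0.0031250, so the payment is 110,000 × 0.0031250 / (1 − 1.0031250^−180) = $799.94.
Lender B: monthly rate = 8.95%/12 = 0.0074583; payment = 110,000 × 0.0074583 / (1 − (1+0.0074583)^−180) = $1,112.42.
Over 88 months: Lender A costs 88 × $799.94 + $2,625.00 = $73,019.72; Lender B costs 88 × $1,112.42 = $97,892.96.
Lender A is cheaper by $97,892.96 − $73,019.72 = $24,873.24.

Lender A by $24,873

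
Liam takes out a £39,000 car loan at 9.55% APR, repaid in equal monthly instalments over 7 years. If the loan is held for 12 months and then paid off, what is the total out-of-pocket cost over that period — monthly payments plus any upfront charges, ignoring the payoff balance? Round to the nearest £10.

£7,660

Monthly rate = 9.55%/12 = 0.0079583; payment = 39,000 × 0.0079583 / (1 − (1+0.0079583)^−84) = £638.41.
Total outlay = 12 × £638.41 = £7,660.92.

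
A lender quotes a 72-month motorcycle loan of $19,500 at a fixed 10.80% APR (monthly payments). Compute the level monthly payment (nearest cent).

$369.17

At 10.80% the monthly rate is 0.0090000, so the payment is 19,500 × 0.0090000 / (1 − 1.0090000^−72) = $369.17.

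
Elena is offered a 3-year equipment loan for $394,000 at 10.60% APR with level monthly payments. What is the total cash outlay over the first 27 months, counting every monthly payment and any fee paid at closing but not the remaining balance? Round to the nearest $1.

Monthly rate = 10.6%/12 = 0.0088333; payment = 394,000 × 0.0088333 / (1 − (1+0.0088333)^−36) = $12,824.55.
Total outlay = 27 × $12,824.55 = $346,262.85.

$346,263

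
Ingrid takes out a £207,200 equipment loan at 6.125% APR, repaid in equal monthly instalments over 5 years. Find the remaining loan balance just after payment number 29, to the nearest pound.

£114,928

With monthly rate i = 6.125%/12 = 0.0051042, the balance after k of n payments is P · [(1+i)^n − (1+i)^k] / [(1+i)^n − 1].
(1+0.0051042)^60 = 1.35726422 and (1+0.0051042)^29 = 1.15910059, so the balance is 207,200 × (1.35726422 − 1.15910059) / (1.35726422 − 1) = £114,927.56.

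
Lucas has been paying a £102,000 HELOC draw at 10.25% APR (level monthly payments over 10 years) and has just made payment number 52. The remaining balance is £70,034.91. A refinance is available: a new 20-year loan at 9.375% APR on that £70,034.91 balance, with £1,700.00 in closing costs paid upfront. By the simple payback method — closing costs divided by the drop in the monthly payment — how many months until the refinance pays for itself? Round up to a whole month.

Current payment = 102,000 × 10.25%/12 / (1 − (1+0.0085417)^−120) = £1,362.10.
Refinanced payment = 70,034.91 × 0.0078125 / (1 − (1+0.0078125)^−240) = £647.11.
Monthly savings = £1,362.10 − £647.11 = £714.99.
Break-even = £1,700.00 / £714.99 = 2.38 → 3 months.

3 months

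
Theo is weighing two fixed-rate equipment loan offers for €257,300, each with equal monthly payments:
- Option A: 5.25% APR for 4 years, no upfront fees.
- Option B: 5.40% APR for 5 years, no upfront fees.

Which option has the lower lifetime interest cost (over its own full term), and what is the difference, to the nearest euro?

Option A by €8,350

Option A: monthly rate = 5.25%/12 = 0.0043750; payment = 257,300 × 0.0043750 / (1 − (1+0.0043750)^−48) = €5,954.62.
Total interest on Option A = 48 × €5,954.62 − €257,300 = €28,521.76.
Option B: at 5.40% the monthly rate is 0.0045000, so the payment is 257,300 × 0.0045000 / (1 − 1.0045000^−60) = €4,902.86.
Total interest on Option B = 60 × €4,902.86 − €257,300 = €36,871.60.
Option A is lower by €8,349.84.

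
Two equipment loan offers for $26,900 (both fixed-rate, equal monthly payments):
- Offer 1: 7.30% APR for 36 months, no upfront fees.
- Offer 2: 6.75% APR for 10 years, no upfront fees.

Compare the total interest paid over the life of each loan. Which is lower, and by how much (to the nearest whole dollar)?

Offer 1 by $7,031

Offer 1: monthly rate = 7.3%/12 = 0.0060833; payment = 26,900 × 0.0060833 / (1 − (1+0.0060833)^−36) = $834.29.
Total interest on Offer 1 = 36 × $834.29 − $26,900 = $3,134.44.
Offer 2: monthly rate = 6.75%/12 = 0.0056250; payment = 26,900 × 0.0056250 / (1 − (1+0.0056250)^−120) = $308.88.
Total interest on Offer 2 = 120 × $308.88 − $26,900 = $10,165.60.
Offer 1 is lower by $7,031.16.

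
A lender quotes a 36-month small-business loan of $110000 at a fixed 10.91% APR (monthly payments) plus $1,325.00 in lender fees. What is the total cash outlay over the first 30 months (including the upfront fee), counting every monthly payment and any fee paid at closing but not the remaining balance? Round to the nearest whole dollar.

Monthly rate = 10.91%/12 = 0.0090917; payment = 110,000 × 0.0090917 / (1 − (1+0.0090917)^−36) = $3,596.57.
Total outlay = 30 × $3,596.57 + $1,325.00 = $109,222.10.

$109,222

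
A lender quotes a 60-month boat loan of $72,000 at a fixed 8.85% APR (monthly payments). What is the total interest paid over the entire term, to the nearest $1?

At 8.85% the monthly rate is 0.0073750, so the payment is 72,000 × 0.0073750 / (1 − 1.0073750^−60) = $1,489.37.
Total paid = 60 × $1,489.37 = $89,362.20; interest = $89,362.20 − $72,000 = $17,362.20.

$17,362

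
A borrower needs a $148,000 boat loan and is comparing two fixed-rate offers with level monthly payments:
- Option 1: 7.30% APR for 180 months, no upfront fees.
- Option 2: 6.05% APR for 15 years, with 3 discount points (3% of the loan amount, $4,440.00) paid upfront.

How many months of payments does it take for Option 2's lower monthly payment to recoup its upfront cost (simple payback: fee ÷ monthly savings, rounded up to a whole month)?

Option 1: monthly rate = 7.3%/12 = 0.0060833; payment = 148,000 × 0.0060833 / (1 − (1+0.0060833)^−180) = $1,355.21.
Option 2: monthly rate = 6.05%/12 = 0.0050417; payment = 148,000 × 0.0050417 / (1 − (1+0.0050417)^−180) = $1,252.91.
Monthly savings = $1,355.21 − $1,252.91 = $102.30.
Break-even = $4,440.00 / $102.30 = 43.40 → 44 months.

44 months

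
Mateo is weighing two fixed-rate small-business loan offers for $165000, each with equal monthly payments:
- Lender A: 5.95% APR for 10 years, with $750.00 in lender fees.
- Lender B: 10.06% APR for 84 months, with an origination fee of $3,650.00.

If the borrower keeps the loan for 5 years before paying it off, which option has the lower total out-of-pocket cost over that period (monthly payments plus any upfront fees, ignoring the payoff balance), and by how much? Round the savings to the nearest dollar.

Lender A: monthly rate = 5.95%/12 = 0.0049583; payment = 165,000 × 0.0049583 / (1 − (1+0.0049583)^−120) = $1,827.70.
Lender B: at 10.06% the monthly rate is 0.0083833, so the payment is 165,000 × 0.0083833 / (1 − 1.0083833^−84) = $2,744.31.
Over 60 months: Lender A costs 60 × $1,827.70 + $750.00 = $110,412.00; Lender B costs 60 × $2,744.31 + $3,650.00 = $168,308.60.
Lender A is cheaper by $168,308.60 − $110,412.00 = $57,896.60.

Lender A by $57,897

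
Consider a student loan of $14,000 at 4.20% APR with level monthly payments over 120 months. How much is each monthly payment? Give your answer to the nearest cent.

$143.08

At 4.20% the monthly rate is 0.0035000, so the payment is 14,000 × 0.0035000 / (1 − 1.0035000^−120) = $143.08.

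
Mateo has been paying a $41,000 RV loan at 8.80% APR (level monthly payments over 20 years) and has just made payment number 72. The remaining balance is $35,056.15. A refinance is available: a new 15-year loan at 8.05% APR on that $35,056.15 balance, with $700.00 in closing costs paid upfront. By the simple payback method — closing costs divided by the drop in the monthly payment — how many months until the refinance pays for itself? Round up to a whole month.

26 months

Current payment = 41,000 × 8.8%/12 / (1 − (1+0.0073333)^−240) = $363.63.
Refinanced payment = 35,056.15 × 0.0067083 / (1 − (1+0.0067083)^−180) = $336.03.
Monthly savings = $363.63 − $336.03 = $27.60.
Break-even = $700.00 / $27.60 = 25.36 → 26 months.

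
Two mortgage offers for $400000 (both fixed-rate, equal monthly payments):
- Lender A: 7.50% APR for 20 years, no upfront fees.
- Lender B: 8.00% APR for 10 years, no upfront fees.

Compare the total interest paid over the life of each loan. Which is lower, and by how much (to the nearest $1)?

Lender B by $190,997

Lender A: at 7.50% the monthly rate is 0.0062500, so the payment is 400,000 × 0.0062500 / (1 − 1.0062500^−240) = $3,222.37.
Total interest on Lender A = 240 × $3,222.37 − $400,000 = $373,368.80.
Lender B: monthly rate = 8%/12 = 0.0066667; payment = 400,000 × 0.0066667 / (1 − (1+0.0066667)^−120) = $4,853.10.
Total interest on Lender B = 120 × $4,853.10 − $400,000 = $182,372.00.
Lender B is lower by $190,996.80.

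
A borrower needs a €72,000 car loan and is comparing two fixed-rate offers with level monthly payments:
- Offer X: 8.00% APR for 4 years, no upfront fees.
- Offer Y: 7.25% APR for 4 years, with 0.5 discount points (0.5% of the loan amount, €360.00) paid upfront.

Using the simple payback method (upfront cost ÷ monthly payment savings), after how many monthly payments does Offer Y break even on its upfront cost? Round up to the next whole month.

15 months

Offer X: monthly rate = 8%/12 = 0.0066667; payment = 72,000 × 0.0066667 / (1 − (1+0.0066667)^−48) = €1,757.73.
Offer Y: at 7.25% the monthly rate is 0.0060417, so the payment is 72,000 × 0.0060417 / (1 − 1.0060417^−48) = €1,732.49.
Monthly savings = €1,757.73 − €1,732.49 = €25.24.
Break-even = €360.00 / €25.24 = 14.26 → 15 months.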